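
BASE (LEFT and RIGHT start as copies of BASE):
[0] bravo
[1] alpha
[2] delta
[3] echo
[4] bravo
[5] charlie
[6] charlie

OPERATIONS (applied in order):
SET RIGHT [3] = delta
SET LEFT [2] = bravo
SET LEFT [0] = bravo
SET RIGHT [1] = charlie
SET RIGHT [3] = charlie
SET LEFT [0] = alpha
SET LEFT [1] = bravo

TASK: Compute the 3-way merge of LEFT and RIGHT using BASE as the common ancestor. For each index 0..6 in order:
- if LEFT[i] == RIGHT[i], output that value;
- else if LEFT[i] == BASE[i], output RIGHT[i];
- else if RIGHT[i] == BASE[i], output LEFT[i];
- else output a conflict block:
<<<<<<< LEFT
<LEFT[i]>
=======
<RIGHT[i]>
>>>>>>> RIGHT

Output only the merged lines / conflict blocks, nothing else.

Answer: alpha
<<<<<<< LEFT
bravo
=======
charlie
>>>>>>> RIGHT
bravo
charlie
bravo
charlie
charlie

Derivation:
Final LEFT:  [alpha, bravo, bravo, echo, bravo, charlie, charlie]
Final RIGHT: [bravo, charlie, delta, charlie, bravo, charlie, charlie]
i=0: L=alpha, R=bravo=BASE -> take LEFT -> alpha
i=1: BASE=alpha L=bravo R=charlie all differ -> CONFLICT
i=2: L=bravo, R=delta=BASE -> take LEFT -> bravo
i=3: L=echo=BASE, R=charlie -> take RIGHT -> charlie
i=4: L=bravo R=bravo -> agree -> bravo
i=5: L=charlie R=charlie -> agree -> charlie
i=6: L=charlie R=charlie -> agree -> charlie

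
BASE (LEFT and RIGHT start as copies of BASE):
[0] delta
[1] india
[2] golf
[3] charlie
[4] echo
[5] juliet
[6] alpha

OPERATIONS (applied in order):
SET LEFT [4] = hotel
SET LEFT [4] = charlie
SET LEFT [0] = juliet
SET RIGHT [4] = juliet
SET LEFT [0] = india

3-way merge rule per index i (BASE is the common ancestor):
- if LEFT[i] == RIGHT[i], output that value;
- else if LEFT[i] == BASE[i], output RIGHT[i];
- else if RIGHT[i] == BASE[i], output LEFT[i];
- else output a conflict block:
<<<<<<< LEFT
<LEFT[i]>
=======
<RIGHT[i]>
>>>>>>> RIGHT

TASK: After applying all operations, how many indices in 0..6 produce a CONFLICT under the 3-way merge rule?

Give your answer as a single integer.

Final LEFT:  [india, india, golf, charlie, charlie, juliet, alpha]
Final RIGHT: [delta, india, golf, charlie, juliet, juliet, alpha]
i=0: L=india, R=delta=BASE -> take LEFT -> india
i=1: L=india R=india -> agree -> india
i=2: L=golf R=golf -> agree -> golf
i=3: L=charlie R=charlie -> agree -> charlie
i=4: BASE=echo L=charlie R=juliet all differ -> CONFLICT
i=5: L=juliet R=juliet -> agree -> juliet
i=6: L=alpha R=alpha -> agree -> alpha
Conflict count: 1

Answer: 1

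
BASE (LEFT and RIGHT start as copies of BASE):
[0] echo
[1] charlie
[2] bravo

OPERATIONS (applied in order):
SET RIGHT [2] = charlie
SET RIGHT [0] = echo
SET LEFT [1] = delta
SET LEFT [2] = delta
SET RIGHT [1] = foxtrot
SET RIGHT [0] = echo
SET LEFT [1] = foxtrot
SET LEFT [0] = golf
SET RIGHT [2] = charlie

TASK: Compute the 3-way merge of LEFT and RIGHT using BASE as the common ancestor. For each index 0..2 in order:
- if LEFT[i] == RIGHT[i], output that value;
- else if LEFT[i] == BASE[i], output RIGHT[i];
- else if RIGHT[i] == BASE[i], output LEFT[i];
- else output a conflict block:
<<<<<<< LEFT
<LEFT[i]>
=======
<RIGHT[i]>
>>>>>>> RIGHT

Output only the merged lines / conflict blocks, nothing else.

Answer: golf
foxtrot
<<<<<<< LEFT
delta
=======
charlie
>>>>>>> RIGHT

Derivation:
Final LEFT:  [golf, foxtrot, delta]
Final RIGHT: [echo, foxtrot, charlie]
i=0: L=golf, R=echo=BASE -> take LEFT -> golf
i=1: L=foxtrot R=foxtrot -> agree -> foxtrot
i=2: BASE=bravo L=delta R=charlie all differ -> CONFLICT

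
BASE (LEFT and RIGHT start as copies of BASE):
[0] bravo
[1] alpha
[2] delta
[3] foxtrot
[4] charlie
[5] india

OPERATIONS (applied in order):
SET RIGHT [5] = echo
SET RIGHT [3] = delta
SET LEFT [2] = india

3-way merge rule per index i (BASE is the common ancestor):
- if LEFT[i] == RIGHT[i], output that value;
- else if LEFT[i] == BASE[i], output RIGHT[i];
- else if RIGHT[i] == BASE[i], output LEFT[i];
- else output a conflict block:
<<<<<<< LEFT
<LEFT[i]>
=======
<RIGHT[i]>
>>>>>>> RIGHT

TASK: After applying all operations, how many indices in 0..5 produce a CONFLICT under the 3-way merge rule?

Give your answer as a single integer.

Answer: 0

Derivation:
Final LEFT:  [bravo, alpha, india, foxtrot, charlie, india]
Final RIGHT: [bravo, alpha, delta, delta, charlie, echo]
i=0: L=bravo R=bravo -> agree -> bravo
i=1: L=alpha R=alpha -> agree -> alpha
i=2: L=india, R=delta=BASE -> take LEFT -> india
i=3: L=foxtrot=BASE, R=delta -> take RIGHT -> delta
i=4: L=charlie R=charlie -> agree -> charlie
i=5: L=india=BASE, R=echo -> take RIGHT -> echo
Conflict count: 0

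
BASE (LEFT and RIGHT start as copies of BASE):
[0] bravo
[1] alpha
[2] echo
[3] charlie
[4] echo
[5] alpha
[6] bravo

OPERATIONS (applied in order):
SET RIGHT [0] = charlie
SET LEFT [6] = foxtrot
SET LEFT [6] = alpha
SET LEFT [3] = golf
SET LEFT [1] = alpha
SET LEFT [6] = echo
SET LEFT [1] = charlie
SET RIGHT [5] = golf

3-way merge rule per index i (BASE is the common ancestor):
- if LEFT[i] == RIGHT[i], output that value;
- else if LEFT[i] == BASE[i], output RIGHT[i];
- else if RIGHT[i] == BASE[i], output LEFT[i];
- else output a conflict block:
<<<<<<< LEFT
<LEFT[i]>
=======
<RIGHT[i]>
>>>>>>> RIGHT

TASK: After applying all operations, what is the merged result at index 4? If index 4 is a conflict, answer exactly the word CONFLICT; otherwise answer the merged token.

Final LEFT:  [bravo, charlie, echo, golf, echo, alpha, echo]
Final RIGHT: [charlie, alpha, echo, charlie, echo, golf, bravo]
i=0: L=bravo=BASE, R=charlie -> take RIGHT -> charlie
i=1: L=charlie, R=alpha=BASE -> take LEFT -> charlie
i=2: L=echo R=echo -> agree -> echo
i=3: L=golf, R=charlie=BASE -> take LEFT -> golf
i=4: L=echo R=echo -> agree -> echo
i=5: L=alpha=BASE, R=golf -> take RIGHT -> golf
i=6: L=echo, R=bravo=BASE -> take LEFT -> echo
Index 4 -> echo

Answer: echo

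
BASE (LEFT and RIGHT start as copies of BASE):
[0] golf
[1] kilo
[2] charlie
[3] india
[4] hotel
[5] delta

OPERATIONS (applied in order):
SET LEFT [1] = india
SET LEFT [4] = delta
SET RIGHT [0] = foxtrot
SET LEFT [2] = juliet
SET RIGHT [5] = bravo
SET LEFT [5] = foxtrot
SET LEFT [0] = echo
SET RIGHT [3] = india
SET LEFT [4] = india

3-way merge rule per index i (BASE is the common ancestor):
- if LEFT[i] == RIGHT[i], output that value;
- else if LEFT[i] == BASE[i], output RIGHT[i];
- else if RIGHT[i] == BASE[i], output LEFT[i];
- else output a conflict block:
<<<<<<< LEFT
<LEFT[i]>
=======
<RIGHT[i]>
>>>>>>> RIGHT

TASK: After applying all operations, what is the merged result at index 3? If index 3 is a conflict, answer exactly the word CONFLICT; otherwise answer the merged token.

Final LEFT:  [echo, india, juliet, india, india, foxtrot]
Final RIGHT: [foxtrot, kilo, charlie, india, hotel, bravo]
i=0: BASE=golf L=echo R=foxtrot all differ -> CONFLICT
i=1: L=india, R=kilo=BASE -> take LEFT -> india
i=2: L=juliet, R=charlie=BASE -> take LEFT -> juliet
i=3: L=india R=india -> agree -> india
i=4: L=india, R=hotel=BASE -> take LEFT -> india
i=5: BASE=delta L=foxtrot R=bravo all differ -> CONFLICT
Index 3 -> india

Answer: india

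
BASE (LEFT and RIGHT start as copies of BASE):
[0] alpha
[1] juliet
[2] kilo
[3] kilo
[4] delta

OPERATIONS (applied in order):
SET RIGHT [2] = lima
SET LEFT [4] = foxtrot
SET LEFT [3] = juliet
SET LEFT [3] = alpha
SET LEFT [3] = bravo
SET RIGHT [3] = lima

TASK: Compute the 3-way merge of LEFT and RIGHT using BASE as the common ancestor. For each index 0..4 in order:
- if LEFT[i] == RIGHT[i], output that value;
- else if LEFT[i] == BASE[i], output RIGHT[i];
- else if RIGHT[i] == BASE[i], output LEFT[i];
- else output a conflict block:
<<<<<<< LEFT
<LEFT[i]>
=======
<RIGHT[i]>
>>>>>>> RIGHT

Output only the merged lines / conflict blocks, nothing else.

Answer: alpha
juliet
lima
<<<<<<< LEFT
bravo
=======
lima
>>>>>>> RIGHT
foxtrot

Derivation:
Final LEFT:  [alpha, juliet, kilo, bravo, foxtrot]
Final RIGHT: [alpha, juliet, lima, lima, delta]
i=0: L=alpha R=alpha -> agree -> alpha
i=1: L=juliet R=juliet -> agree -> juliet
i=2: L=kilo=BASE, R=lima -> take RIGHT -> lima
i=3: BASE=kilo L=bravo R=lima all differ -> CONFLICT
i=4: L=foxtrot, R=delta=BASE -> take LEFT -> foxtrot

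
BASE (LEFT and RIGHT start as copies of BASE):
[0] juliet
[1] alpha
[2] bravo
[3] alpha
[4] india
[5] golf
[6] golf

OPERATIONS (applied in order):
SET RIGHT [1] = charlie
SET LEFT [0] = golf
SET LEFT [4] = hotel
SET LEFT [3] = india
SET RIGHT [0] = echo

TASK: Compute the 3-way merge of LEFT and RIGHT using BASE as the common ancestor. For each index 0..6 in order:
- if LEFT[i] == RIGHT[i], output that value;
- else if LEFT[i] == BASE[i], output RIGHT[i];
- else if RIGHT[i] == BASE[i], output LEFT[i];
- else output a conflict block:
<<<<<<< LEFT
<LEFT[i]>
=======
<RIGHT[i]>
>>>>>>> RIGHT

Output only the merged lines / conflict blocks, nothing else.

Final LEFT:  [golf, alpha, bravo, india, hotel, golf, golf]
Final RIGHT: [echo, charlie, bravo, alpha, india, golf, golf]
i=0: BASE=juliet L=golf R=echo all differ -> CONFLICT
i=1: L=alpha=BASE, R=charlie -> take RIGHT -> charlie
i=2: L=bravo R=bravo -> agree -> bravo
i=3: L=india, R=alpha=BASE -> take LEFT -> india
i=4: L=hotel, R=india=BASE -> take LEFT -> hotel
i=5: L=golf R=golf -> agree -> golf
i=6: L=golf R=golf -> agree -> golf

Answer: <<<<<<< LEFT
golf
=======
echo
>>>>>>> RIGHT
charlie
bravo
india
hotel
golf
golf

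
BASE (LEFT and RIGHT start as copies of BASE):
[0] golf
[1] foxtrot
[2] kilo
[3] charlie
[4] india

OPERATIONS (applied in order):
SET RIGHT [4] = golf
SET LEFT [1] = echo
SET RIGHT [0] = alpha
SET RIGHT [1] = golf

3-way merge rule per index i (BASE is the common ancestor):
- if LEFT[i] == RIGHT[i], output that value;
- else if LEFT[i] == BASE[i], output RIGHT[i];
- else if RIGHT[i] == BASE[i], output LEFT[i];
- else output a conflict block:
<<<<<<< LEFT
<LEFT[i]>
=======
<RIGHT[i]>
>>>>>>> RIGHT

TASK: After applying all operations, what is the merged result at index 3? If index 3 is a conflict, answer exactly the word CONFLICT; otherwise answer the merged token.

Answer: charlie

Derivation:
Final LEFT:  [golf, echo, kilo, charlie, india]
Final RIGHT: [alpha, golf, kilo, charlie, golf]
i=0: L=golf=BASE, R=alpha -> take RIGHT -> alpha
i=1: BASE=foxtrot L=echo R=golf all differ -> CONFLICT
i=2: L=kilo R=kilo -> agree -> kilo
i=3: L=charlie R=charlie -> agree -> charlie
i=4: L=india=BASE, R=golf -> take RIGHT -> golf
Index 3 -> charlie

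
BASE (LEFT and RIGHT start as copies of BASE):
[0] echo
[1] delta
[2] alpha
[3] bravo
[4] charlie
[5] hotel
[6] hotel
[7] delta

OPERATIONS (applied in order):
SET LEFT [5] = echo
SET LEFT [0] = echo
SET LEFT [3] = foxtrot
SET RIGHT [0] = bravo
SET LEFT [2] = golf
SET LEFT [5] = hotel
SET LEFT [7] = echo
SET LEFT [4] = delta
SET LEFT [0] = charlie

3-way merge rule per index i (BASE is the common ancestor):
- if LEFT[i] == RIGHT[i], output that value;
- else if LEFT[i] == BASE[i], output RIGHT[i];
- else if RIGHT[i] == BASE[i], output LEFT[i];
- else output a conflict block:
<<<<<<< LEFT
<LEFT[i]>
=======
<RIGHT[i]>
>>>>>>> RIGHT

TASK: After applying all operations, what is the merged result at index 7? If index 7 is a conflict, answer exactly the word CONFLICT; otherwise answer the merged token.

Answer: echo

Derivation:
Final LEFT:  [charlie, delta, golf, foxtrot, delta, hotel, hotel, echo]
Final RIGHT: [bravo, delta, alpha, bravo, charlie, hotel, hotel, delta]
i=0: BASE=echo L=charlie R=bravo all differ -> CONFLICT
i=1: L=delta R=delta -> agree -> delta
i=2: L=golf, R=alpha=BASE -> take LEFT -> golf
i=3: L=foxtrot, R=bravo=BASE -> take LEFT -> foxtrot
i=4: L=delta, R=charlie=BASE -> take LEFT -> delta
i=5: L=hotel R=hotel -> agree -> hotel
i=6: L=hotel R=hotel -> agree -> hotel
i=7: L=echo, R=delta=BASE -> take LEFT -> echo
Index 7 -> echo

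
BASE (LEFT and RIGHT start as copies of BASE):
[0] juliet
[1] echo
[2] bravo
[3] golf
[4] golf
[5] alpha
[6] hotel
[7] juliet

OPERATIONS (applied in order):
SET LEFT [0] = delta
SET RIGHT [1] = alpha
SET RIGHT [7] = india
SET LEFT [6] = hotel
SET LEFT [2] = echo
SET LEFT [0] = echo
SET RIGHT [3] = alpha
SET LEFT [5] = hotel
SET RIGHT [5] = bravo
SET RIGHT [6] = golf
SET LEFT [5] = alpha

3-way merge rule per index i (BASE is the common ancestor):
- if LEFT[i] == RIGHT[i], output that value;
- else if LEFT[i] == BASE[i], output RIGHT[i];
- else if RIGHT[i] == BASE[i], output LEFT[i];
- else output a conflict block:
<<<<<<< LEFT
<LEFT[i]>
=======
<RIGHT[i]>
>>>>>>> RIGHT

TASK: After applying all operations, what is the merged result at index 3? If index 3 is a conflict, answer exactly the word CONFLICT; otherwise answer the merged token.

Answer: alpha

Derivation:
Final LEFT:  [echo, echo, echo, golf, golf, alpha, hotel, juliet]
Final RIGHT: [juliet, alpha, bravo, alpha, golf, bravo, golf, india]
i=0: L=echo, R=juliet=BASE -> take LEFT -> echo
i=1: L=echo=BASE, R=alpha -> take RIGHT -> alpha
i=2: L=echo, R=bravo=BASE -> take LEFT -> echo
i=3: L=golf=BASE, R=alpha -> take RIGHT -> alpha
i=4: L=golf R=golf -> agree -> golf
i=5: L=alpha=BASE, R=bravo -> take RIGHT -> bravo
i=6: L=hotel=BASE, R=golf -> take RIGHT -> golf
i=7: L=juliet=BASE, R=india -> take RIGHT -> india
Index 3 -> alpha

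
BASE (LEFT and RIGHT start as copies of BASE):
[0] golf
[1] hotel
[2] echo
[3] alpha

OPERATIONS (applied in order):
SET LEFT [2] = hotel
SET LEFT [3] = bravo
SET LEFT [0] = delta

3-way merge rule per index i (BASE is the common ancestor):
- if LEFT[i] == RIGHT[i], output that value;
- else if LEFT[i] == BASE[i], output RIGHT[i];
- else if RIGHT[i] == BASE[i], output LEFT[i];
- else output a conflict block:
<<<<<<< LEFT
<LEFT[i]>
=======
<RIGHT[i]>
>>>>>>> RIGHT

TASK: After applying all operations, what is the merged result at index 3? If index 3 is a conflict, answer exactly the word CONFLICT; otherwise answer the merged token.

Final LEFT:  [delta, hotel, hotel, bravo]
Final RIGHT: [golf, hotel, echo, alpha]
i=0: L=delta, R=golf=BASE -> take LEFT -> delta
i=1: L=hotel R=hotel -> agree -> hotel
i=2: L=hotel, R=echo=BASE -> take LEFT -> hotel
i=3: L=bravo, R=alpha=BASE -> take LEFT -> bravo
Index 3 -> bravo

Answer: bravo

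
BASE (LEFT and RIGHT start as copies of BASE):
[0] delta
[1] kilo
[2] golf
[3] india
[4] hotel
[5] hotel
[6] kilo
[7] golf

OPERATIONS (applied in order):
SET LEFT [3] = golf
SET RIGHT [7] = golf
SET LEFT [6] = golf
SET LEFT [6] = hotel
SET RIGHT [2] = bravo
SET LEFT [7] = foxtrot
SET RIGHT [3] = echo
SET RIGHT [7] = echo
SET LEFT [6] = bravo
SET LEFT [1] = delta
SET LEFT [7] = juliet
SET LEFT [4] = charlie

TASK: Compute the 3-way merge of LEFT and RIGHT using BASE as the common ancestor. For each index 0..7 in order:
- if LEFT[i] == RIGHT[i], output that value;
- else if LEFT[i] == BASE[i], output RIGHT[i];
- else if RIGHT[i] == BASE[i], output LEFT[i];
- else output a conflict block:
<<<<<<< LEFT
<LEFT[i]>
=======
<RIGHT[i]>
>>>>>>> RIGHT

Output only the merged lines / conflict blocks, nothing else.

Answer: delta
delta
bravo
<<<<<<< LEFT
golf
=======
echo
>>>>>>> RIGHT
charlie
hotel
bravo
<<<<<<< LEFT
juliet
=======
echo
>>>>>>> RIGHT

Derivation:
Final LEFT:  [delta, delta, golf, golf, charlie, hotel, bravo, juliet]
Final RIGHT: [delta, kilo, bravo, echo, hotel, hotel, kilo, echo]
i=0: L=delta R=delta -> agree -> delta
i=1: L=delta, R=kilo=BASE -> take LEFT -> delta
i=2: L=golf=BASE, R=bravo -> take RIGHT -> bravo
i=3: BASE=india L=golf R=echo all differ -> CONFLICT
i=4: L=charlie, R=hotel=BASE -> take LEFT -> charlie
i=5: L=hotel R=hotel -> agree -> hotel
i=6: L=bravo, R=kilo=BASE -> take LEFT -> bravo
i=7: BASE=golf L=juliet R=echo all differ -> CONFLICT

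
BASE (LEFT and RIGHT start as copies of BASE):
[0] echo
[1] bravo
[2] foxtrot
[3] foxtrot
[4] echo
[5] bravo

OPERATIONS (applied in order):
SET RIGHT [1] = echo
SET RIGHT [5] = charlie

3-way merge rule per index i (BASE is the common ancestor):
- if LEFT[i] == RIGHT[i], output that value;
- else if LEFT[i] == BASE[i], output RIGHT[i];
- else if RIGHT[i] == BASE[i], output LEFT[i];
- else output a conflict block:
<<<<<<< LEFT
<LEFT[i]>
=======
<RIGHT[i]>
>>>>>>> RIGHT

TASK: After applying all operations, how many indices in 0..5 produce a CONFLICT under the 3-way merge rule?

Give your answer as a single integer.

Answer: 0

Derivation:
Final LEFT:  [echo, bravo, foxtrot, foxtrot, echo, bravo]
Final RIGHT: [echo, echo, foxtrot, foxtrot, echo, charlie]
i=0: L=echo R=echo -> agree -> echo
i=1: L=bravo=BASE, R=echo -> take RIGHT -> echo
i=2: L=foxtrot R=foxtrot -> agree -> foxtrot
i=3: L=foxtrot R=foxtrot -> agree -> foxtrot
i=4: L=echo R=echo -> agree -> echo
i=5: L=bravo=BASE, R=charlie -> take RIGHT -> charlie
Conflict count: 0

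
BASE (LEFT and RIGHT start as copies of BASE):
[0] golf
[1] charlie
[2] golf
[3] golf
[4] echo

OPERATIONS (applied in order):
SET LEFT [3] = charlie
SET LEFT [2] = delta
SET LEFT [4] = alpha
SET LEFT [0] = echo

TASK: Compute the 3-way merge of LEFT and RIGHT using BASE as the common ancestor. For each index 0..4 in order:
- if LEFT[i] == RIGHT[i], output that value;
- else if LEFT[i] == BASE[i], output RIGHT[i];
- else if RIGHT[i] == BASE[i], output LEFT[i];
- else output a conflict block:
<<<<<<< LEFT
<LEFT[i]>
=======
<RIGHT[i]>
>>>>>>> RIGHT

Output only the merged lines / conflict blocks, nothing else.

Final LEFT:  [echo, charlie, delta, charlie, alpha]
Final RIGHT: [golf, charlie, golf, golf, echo]
i=0: L=echo, R=golf=BASE -> take LEFT -> echo
i=1: L=charlie R=charlie -> agree -> charlie
i=2: L=delta, R=golf=BASE -> take LEFT -> delta
i=3: L=charlie, R=golf=BASE -> take LEFT -> charlie
i=4: L=alpha, R=echo=BASE -> take LEFT -> alpha

Answer: echo
charlie
delta
charlie
alpha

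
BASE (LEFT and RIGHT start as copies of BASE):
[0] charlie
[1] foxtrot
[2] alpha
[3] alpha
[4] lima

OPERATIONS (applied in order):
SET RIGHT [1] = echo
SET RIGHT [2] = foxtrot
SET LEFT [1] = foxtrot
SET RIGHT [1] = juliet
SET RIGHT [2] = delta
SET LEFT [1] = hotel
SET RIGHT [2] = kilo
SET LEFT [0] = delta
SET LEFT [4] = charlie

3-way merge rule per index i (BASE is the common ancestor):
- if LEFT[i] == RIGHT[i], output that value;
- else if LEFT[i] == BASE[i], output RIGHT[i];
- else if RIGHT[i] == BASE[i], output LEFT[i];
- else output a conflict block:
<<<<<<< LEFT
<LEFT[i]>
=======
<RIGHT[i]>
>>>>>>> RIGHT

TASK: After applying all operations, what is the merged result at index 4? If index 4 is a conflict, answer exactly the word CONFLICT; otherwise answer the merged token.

Answer: charlie

Derivation:
Final LEFT:  [delta, hotel, alpha, alpha, charlie]
Final RIGHT: [charlie, juliet, kilo, alpha, lima]
i=0: L=delta, R=charlie=BASE -> take LEFT -> delta
i=1: BASE=foxtrot L=hotel R=juliet all differ -> CONFLICT
i=2: L=alpha=BASE, R=kilo -> take RIGHT -> kilo
i=3: L=alpha R=alpha -> agree -> alpha
i=4: L=charlie, R=lima=BASE -> take LEFT -> charlie
Index 4 -> charlie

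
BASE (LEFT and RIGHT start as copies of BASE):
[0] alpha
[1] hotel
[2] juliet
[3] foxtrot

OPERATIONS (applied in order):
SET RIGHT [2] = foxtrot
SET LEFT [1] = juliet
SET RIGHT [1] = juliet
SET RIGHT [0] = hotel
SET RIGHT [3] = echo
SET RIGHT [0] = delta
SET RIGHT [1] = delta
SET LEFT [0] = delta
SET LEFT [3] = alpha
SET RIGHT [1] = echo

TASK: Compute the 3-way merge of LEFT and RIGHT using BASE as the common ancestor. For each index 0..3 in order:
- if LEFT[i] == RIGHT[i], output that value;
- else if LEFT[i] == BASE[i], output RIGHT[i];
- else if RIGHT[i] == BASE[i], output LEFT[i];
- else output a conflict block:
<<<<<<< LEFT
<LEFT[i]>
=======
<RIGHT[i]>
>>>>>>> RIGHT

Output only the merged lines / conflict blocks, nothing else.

Final LEFT:  [delta, juliet, juliet, alpha]
Final RIGHT: [delta, echo, foxtrot, echo]
i=0: L=delta R=delta -> agree -> delta
i=1: BASE=hotel L=juliet R=echo all differ -> CONFLICT
i=2: L=juliet=BASE, R=foxtrot -> take RIGHT -> foxtrot
i=3: BASE=foxtrot L=alpha R=echo all differ -> CONFLICT

Answer: delta
<<<<<<< LEFT
juliet
=======
echo
>>>>>>> RIGHT
foxtrot
<<<<<<< LEFT
alpha
=======
echo
>>>>>>> RIGHT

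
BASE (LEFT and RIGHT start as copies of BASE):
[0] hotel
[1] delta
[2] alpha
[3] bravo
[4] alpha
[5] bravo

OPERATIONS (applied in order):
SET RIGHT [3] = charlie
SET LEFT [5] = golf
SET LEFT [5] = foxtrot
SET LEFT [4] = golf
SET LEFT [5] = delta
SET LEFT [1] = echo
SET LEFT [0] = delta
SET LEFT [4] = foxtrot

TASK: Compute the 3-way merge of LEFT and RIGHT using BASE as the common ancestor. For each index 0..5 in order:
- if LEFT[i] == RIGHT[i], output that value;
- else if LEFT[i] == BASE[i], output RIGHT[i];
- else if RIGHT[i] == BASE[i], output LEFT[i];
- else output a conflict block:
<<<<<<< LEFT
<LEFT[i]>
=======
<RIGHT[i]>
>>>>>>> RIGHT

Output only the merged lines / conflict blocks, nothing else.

Final LEFT:  [delta, echo, alpha, bravo, foxtrot, delta]
Final RIGHT: [hotel, delta, alpha, charlie, alpha, bravo]
i=0: L=delta, R=hotel=BASE -> take LEFT -> delta
i=1: L=echo, R=delta=BASE -> take LEFT -> echo
i=2: L=alpha R=alpha -> agree -> alpha
i=3: L=bravo=BASE, R=charlie -> take RIGHT -> charlie
i=4: L=foxtrot, R=alpha=BASE -> take LEFT -> foxtrot
i=5: L=delta, R=bravo=BASE -> take LEFT -> delta

Answer: delta
echo
alpha
charlie
foxtrot
delta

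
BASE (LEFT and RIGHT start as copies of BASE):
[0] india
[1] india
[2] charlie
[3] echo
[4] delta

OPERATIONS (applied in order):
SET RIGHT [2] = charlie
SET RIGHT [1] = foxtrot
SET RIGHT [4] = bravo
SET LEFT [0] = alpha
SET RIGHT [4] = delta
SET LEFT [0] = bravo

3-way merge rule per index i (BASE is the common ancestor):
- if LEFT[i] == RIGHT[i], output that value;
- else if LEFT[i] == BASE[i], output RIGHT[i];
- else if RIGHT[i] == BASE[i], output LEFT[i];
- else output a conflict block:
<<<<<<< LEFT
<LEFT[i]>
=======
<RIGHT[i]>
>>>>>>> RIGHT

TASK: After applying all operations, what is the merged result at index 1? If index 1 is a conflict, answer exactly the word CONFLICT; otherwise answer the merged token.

Answer: foxtrot

Derivation:
Final LEFT:  [bravo, india, charlie, echo, delta]
Final RIGHT: [india, foxtrot, charlie, echo, delta]
i=0: L=bravo, R=india=BASE -> take LEFT -> bravo
i=1: L=india=BASE, R=foxtrot -> take RIGHT -> foxtrot
i=2: L=charlie R=charlie -> agree -> charlie
i=3: L=echo R=echo -> agree -> echo
i=4: L=delta R=delta -> agree -> delta
Index 1 -> foxtrot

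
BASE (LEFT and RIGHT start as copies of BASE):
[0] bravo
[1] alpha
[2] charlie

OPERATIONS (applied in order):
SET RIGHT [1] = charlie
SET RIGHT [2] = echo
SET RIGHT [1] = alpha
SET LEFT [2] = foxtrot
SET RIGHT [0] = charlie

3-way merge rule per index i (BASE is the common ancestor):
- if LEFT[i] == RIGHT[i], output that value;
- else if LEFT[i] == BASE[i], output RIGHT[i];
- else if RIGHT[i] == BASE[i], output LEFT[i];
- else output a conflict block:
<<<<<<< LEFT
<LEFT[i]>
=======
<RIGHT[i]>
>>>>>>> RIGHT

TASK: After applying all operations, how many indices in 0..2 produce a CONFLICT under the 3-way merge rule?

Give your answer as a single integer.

Answer: 1

Derivation:
Final LEFT:  [bravo, alpha, foxtrot]
Final RIGHT: [charlie, alpha, echo]
i=0: L=bravo=BASE, R=charlie -> take RIGHT -> charlie
i=1: L=alpha R=alpha -> agree -> alpha
i=2: BASE=charlie L=foxtrot R=echo all differ -> CONFLICT
Conflict count: 1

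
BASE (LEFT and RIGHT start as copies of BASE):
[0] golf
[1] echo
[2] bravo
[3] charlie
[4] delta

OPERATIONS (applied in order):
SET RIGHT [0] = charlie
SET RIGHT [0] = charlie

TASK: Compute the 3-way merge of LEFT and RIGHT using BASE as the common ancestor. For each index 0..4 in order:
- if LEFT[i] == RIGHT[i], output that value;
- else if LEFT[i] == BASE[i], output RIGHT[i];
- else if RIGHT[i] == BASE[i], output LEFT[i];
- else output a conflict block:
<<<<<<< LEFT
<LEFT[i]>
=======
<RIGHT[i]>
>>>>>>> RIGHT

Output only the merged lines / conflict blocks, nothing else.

Final LEFT:  [golf, echo, bravo, charlie, delta]
Final RIGHT: [charlie, echo, bravo, charlie, delta]
i=0: L=golf=BASE, R=charlie -> take RIGHT -> charlie
i=1: L=echo R=echo -> agree -> echo
i=2: L=bravo R=bravo -> agree -> bravo
i=3: L=charlie R=charlie -> agree -> charlie
i=4: L=delta R=delta -> agree -> delta

Answer: charlie
echo
bravo
charlie
delta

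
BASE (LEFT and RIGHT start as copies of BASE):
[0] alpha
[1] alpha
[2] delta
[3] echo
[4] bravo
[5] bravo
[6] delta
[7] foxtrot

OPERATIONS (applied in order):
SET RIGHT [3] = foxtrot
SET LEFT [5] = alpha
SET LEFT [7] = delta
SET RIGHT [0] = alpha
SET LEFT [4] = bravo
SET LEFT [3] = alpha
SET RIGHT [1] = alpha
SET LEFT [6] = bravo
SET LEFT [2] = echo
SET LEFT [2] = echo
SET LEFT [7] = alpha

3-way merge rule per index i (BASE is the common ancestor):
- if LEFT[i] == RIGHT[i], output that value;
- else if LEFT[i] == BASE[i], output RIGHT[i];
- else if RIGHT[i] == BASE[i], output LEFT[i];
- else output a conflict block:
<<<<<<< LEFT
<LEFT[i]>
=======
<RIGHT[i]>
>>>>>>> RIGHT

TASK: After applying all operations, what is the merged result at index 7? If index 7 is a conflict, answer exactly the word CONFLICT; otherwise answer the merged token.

Final LEFT:  [alpha, alpha, echo, alpha, bravo, alpha, bravo, alpha]
Final RIGHT: [alpha, alpha, delta, foxtrot, bravo, bravo, delta, foxtrot]
i=0: L=alpha R=alpha -> agree -> alpha
i=1: L=alpha R=alpha -> agree -> alpha
i=2: L=echo, R=delta=BASE -> take LEFT -> echo
i=3: BASE=echo L=alpha R=foxtrot all differ -> CONFLICT
i=4: L=bravo R=bravo -> agree -> bravo
i=5: L=alpha, R=bravo=BASE -> take LEFT -> alpha
i=6: L=bravo, R=delta=BASE -> take LEFT -> bravo
i=7: L=alpha, R=foxtrot=BASE -> take LEFT -> alpha
Index 7 -> alpha

Answer: alpha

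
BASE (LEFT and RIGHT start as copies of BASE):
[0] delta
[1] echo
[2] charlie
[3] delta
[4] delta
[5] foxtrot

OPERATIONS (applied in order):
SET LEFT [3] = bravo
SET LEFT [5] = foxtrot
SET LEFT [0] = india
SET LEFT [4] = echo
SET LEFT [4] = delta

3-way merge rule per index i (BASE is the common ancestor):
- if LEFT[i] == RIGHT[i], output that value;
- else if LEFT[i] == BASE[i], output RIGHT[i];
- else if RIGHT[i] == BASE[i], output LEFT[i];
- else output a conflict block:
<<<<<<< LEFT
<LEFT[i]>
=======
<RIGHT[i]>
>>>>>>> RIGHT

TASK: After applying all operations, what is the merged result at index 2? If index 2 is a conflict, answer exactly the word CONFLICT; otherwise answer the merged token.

Answer: charlie

Derivation:
Final LEFT:  [india, echo, charlie, bravo, delta, foxtrot]
Final RIGHT: [delta, echo, charlie, delta, delta, foxtrot]
i=0: L=india, R=delta=BASE -> take LEFT -> india
i=1: L=echo R=echo -> agree -> echo
i=2: L=charlie R=charlie -> agree -> charlie
i=3: L=bravo, R=delta=BASE -> take LEFT -> bravo
i=4: L=delta R=delta -> agree -> delta
i=5: L=foxtrot R=foxtrot -> agree -> foxtrot
Index 2 -> charlie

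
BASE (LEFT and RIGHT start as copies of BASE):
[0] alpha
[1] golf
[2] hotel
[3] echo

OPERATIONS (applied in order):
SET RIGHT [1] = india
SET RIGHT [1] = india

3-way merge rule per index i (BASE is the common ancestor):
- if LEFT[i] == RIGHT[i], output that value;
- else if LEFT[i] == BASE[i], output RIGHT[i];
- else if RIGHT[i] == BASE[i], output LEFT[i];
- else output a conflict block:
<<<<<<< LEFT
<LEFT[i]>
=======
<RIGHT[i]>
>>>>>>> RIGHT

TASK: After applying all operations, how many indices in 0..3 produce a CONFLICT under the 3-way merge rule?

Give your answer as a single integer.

Final LEFT:  [alpha, golf, hotel, echo]
Final RIGHT: [alpha, india, hotel, echo]
i=0: L=alpha R=alpha -> agree -> alpha
i=1: L=golf=BASE, R=india -> take RIGHT -> india
i=2: L=hotel R=hotel -> agree -> hotel
i=3: L=echo R=echo -> agree -> echo
Conflict count: 0

Answer: 0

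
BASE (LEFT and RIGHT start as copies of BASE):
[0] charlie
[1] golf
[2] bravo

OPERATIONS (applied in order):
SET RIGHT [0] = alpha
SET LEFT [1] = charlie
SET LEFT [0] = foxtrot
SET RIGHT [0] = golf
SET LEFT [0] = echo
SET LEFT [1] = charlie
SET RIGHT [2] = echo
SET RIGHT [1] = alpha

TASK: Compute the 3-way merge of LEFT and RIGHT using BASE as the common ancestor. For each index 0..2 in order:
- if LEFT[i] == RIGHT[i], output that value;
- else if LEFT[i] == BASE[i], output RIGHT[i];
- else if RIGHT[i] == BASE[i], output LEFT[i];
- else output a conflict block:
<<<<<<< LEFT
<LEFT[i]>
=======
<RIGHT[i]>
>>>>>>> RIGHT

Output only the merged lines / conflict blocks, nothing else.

Final LEFT:  [echo, charlie, bravo]
Final RIGHT: [golf, alpha, echo]
i=0: BASE=charlie L=echo R=golf all differ -> CONFLICT
i=1: BASE=golf L=charlie R=alpha all differ -> CONFLICT
i=2: L=bravo=BASE, R=echo -> take RIGHT -> echo

Answer: <<<<<<< LEFT
echo
=======
golf
>>>>>>> RIGHT
<<<<<<< LEFT
charlie
=======
alpha
>>>>>>> RIGHT
echo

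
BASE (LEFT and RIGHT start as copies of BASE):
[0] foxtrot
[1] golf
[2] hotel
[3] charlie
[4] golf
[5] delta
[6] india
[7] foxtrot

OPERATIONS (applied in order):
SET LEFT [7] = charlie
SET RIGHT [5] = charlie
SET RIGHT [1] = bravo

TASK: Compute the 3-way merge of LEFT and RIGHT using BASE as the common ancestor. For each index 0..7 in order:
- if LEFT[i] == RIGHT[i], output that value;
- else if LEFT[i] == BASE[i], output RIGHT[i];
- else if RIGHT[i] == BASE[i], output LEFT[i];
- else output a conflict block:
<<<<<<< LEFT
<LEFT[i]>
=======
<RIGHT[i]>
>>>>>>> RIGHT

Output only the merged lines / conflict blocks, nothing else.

Final LEFT:  [foxtrot, golf, hotel, charlie, golf, delta, india, charlie]
Final RIGHT: [foxtrot, bravo, hotel, charlie, golf, charlie, india, foxtrot]
i=0: L=foxtrot R=foxtrot -> agree -> foxtrot
i=1: L=golf=BASE, R=bravo -> take RIGHT -> bravo
i=2: L=hotel R=hotel -> agree -> hotel
i=3: L=charlie R=charlie -> agree -> charlie
i=4: L=golf R=golf -> agree -> golf
i=5: L=delta=BASE, R=charlie -> take RIGHT -> charlie
i=6: L=india R=india -> agree -> india
i=7: L=charlie, R=foxtrot=BASE -> take LEFT -> charlie

Answer: foxtrot
bravo
hotel
charlie
golf
charlie
india
charlie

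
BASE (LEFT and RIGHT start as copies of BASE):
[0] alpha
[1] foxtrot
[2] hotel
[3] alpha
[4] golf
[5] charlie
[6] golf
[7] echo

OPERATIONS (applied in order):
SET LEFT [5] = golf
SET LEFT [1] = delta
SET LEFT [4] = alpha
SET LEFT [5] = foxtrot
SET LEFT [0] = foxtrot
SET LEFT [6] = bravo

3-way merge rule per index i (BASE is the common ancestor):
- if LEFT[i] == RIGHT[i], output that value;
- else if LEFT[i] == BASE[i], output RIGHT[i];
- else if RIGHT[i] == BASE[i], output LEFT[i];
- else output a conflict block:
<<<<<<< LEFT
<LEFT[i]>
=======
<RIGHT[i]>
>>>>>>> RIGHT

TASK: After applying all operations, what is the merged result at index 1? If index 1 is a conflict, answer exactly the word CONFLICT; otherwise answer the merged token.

Final LEFT:  [foxtrot, delta, hotel, alpha, alpha, foxtrot, bravo, echo]
Final RIGHT: [alpha, foxtrot, hotel, alpha, golf, charlie, golf, echo]
i=0: L=foxtrot, R=alpha=BASE -> take LEFT -> foxtrot
i=1: L=delta, R=foxtrot=BASE -> take LEFT -> delta
i=2: L=hotel R=hotel -> agree -> hotel
i=3: L=alpha R=alpha -> agree -> alpha
i=4: L=alpha, R=golf=BASE -> take LEFT -> alpha
i=5: L=foxtrot, R=charlie=BASE -> take LEFT -> foxtrot
i=6: L=bravo, R=golf=BASE -> take LEFT -> bravo
i=7: L=echo R=echo -> agree -> echo
Index 1 -> delta

Answer: delta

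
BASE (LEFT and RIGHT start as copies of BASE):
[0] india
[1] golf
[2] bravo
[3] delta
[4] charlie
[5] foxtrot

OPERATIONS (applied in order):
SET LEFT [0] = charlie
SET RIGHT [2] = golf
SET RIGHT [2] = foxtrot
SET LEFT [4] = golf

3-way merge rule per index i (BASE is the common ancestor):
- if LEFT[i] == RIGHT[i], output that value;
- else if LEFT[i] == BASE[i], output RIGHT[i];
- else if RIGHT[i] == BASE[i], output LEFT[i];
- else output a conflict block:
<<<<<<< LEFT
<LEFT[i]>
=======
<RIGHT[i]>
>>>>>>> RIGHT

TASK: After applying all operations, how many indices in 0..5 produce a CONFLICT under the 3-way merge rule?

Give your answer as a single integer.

Final LEFT:  [charlie, golf, bravo, delta, golf, foxtrot]
Final RIGHT: [india, golf, foxtrot, delta, charlie, foxtrot]
i=0: L=charlie, R=india=BASE -> take LEFT -> charlie
i=1: L=golf R=golf -> agree -> golf
i=2: L=bravo=BASE, R=foxtrot -> take RIGHT -> foxtrot
i=3: L=delta R=delta -> agree -> delta
i=4: L=golf, R=charlie=BASE -> take LEFT -> golf
i=5: L=foxtrot R=foxtrot -> agree -> foxtrot
Conflict count: 0

Answer: 0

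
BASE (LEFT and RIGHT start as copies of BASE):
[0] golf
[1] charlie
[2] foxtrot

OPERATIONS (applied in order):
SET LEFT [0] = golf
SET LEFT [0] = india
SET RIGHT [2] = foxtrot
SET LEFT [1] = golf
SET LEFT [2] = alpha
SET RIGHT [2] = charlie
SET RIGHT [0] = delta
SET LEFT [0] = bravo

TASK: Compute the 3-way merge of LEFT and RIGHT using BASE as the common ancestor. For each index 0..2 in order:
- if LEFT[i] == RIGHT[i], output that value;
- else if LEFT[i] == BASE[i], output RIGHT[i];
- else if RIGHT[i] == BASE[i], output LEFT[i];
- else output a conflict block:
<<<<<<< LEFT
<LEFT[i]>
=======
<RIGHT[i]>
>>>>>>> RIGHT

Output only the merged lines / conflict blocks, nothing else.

Final LEFT:  [bravo, golf, alpha]
Final RIGHT: [delta, charlie, charlie]
i=0: BASE=golf L=bravo R=delta all differ -> CONFLICT
i=1: L=golf, R=charlie=BASE -> take LEFT -> golf
i=2: BASE=foxtrot L=alpha R=charlie all differ -> CONFLICT

Answer: <<<<<<< LEFT
bravo
=======
delta
>>>>>>> RIGHT
golf
<<<<<<< LEFT
alpha
=======
charlie
>>>>>>> RIGHT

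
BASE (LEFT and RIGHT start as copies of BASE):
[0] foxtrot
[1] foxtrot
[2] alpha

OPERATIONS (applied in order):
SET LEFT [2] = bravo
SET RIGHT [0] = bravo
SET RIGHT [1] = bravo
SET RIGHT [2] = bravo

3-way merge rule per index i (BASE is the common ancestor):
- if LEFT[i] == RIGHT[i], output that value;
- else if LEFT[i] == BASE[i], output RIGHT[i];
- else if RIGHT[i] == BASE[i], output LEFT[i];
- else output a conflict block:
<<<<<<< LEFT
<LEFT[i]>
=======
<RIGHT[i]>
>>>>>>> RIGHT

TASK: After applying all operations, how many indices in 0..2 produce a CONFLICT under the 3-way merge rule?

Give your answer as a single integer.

Final LEFT:  [foxtrot, foxtrot, bravo]
Final RIGHT: [bravo, bravo, bravo]
i=0: L=foxtrot=BASE, R=bravo -> take RIGHT -> bravo
i=1: L=foxtrot=BASE, R=bravo -> take RIGHT -> bravo
i=2: L=bravo R=bravo -> agree -> bravo
Conflict count: 0

Answer: 0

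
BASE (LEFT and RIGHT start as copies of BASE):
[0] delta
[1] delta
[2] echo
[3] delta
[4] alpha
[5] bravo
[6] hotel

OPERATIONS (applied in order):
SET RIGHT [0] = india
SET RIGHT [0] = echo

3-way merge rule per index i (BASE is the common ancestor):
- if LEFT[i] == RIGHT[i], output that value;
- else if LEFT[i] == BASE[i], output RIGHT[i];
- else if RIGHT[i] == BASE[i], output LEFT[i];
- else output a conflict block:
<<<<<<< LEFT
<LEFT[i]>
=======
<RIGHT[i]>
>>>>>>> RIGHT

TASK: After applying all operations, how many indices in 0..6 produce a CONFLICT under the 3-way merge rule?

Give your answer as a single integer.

Answer: 0

Derivation:
Final LEFT:  [delta, delta, echo, delta, alpha, bravo, hotel]
Final RIGHT: [echo, delta, echo, delta, alpha, bravo, hotel]
i=0: L=delta=BASE, R=echo -> take RIGHT -> echo
i=1: L=delta R=delta -> agree -> delta
i=2: L=echo R=echo -> agree -> echo
i=3: L=delta R=delta -> agree -> delta
i=4: L=alpha R=alpha -> agree -> alpha
i=5: L=bravo R=bravo -> agree -> bravo
i=6: L=hotel R=hotel -> agree -> hotel
Conflict count: 0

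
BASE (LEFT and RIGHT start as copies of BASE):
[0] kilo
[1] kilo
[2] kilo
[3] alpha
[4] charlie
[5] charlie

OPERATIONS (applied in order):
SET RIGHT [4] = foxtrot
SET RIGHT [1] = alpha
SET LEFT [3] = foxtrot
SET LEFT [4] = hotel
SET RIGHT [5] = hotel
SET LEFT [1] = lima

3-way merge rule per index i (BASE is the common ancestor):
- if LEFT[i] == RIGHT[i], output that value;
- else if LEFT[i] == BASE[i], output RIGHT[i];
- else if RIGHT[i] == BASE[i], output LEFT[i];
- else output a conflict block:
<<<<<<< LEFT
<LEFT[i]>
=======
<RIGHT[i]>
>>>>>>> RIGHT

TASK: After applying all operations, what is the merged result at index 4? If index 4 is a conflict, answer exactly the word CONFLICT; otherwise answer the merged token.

Answer: CONFLICT

Derivation:
Final LEFT:  [kilo, lima, kilo, foxtrot, hotel, charlie]
Final RIGHT: [kilo, alpha, kilo, alpha, foxtrot, hotel]
i=0: L=kilo R=kilo -> agree -> kilo
i=1: BASE=kilo L=lima R=alpha all differ -> CONFLICT
i=2: L=kilo R=kilo -> agree -> kilo
i=3: L=foxtrot, R=alpha=BASE -> take LEFT -> foxtrot
i=4: BASE=charlie L=hotel R=foxtrot all differ -> CONFLICT
i=5: L=charlie=BASE, R=hotel -> take RIGHT -> hotel
Index 4 -> CONFLICT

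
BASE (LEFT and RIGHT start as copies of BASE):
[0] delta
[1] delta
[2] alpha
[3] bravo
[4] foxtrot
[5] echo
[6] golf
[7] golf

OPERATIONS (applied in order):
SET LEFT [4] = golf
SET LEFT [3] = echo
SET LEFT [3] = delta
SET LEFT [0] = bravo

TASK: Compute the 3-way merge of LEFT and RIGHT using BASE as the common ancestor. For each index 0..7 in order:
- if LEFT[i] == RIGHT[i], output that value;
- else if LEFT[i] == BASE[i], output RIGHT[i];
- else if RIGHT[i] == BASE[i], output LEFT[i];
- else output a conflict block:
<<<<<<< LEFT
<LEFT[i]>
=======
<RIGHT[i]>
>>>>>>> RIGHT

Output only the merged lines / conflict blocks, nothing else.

Final LEFT:  [bravo, delta, alpha, delta, golf, echo, golf, golf]
Final RIGHT: [delta, delta, alpha, bravo, foxtrot, echo, golf, golf]
i=0: L=bravo, R=delta=BASE -> take LEFT -> bravo
i=1: L=delta R=delta -> agree -> delta
i=2: L=alpha R=alpha -> agree -> alpha
i=3: L=delta, R=bravo=BASE -> take LEFT -> delta
i=4: L=golf, R=foxtrot=BASE -> take LEFT -> golf
i=5: L=echo R=echo -> agree -> echo
i=6: L=golf R=golf -> agree -> golf
i=7: L=golf R=golf -> agree -> golf

Answer: bravo
delta
alpha
delta
golf
echo
golf
golf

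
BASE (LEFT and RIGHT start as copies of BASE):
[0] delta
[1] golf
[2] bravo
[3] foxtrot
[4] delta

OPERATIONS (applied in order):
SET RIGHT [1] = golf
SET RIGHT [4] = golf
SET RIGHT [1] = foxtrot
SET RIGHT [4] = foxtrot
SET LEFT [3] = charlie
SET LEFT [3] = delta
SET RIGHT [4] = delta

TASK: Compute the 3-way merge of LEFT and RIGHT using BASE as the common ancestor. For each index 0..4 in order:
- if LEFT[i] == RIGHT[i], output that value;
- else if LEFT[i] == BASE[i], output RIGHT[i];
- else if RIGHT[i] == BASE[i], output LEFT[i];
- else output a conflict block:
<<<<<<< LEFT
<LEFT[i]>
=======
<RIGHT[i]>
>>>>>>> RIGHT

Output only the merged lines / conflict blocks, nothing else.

Answer: delta
foxtrot
bravo
delta
delta

Derivation:
Final LEFT:  [delta, golf, bravo, delta, delta]
Final RIGHT: [delta, foxtrot, bravo, foxtrot, delta]
i=0: L=delta R=delta -> agree -> delta
i=1: L=golf=BASE, R=foxtrot -> take RIGHT -> foxtrot
i=2: L=bravo R=bravo -> agree -> bravo
i=3: L=delta, R=foxtrot=BASE -> take LEFT -> delta
i=4: L=delta R=delta -> agree -> delta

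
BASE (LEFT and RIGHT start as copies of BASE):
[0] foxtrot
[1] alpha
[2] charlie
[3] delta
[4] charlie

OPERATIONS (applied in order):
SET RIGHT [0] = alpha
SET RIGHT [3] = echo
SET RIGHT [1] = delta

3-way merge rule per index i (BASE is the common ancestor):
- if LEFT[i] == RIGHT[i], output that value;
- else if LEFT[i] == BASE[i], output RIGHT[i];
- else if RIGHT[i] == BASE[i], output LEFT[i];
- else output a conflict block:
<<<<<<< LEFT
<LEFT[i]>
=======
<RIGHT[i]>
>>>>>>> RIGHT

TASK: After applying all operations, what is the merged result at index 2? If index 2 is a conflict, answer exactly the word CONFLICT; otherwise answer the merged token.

Final LEFT:  [foxtrot, alpha, charlie, delta, charlie]
Final RIGHT: [alpha, delta, charlie, echo, charlie]
i=0: L=foxtrot=BASE, R=alpha -> take RIGHT -> alpha
i=1: L=alpha=BASE, R=delta -> take RIGHT -> delta
i=2: L=charlie R=charlie -> agree -> charlie
i=3: L=delta=BASE, R=echo -> take RIGHT -> echo
i=4: L=charlie R=charlie -> agree -> charlie
Index 2 -> charlie

Answer: charlie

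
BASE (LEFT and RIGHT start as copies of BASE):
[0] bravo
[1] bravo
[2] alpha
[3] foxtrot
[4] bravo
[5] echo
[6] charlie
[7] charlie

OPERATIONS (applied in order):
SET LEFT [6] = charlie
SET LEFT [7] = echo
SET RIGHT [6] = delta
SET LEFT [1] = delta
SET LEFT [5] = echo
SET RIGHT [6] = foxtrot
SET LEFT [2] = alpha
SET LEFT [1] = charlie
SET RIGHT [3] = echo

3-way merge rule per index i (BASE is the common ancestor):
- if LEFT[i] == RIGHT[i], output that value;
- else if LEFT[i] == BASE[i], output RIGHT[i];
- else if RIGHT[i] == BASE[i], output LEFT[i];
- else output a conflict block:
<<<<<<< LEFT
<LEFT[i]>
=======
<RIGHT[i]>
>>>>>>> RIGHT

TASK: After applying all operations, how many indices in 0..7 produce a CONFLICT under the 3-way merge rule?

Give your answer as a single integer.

Answer: 0

Derivation:
Final LEFT:  [bravo, charlie, alpha, foxtrot, bravo, echo, charlie, echo]
Final RIGHT: [bravo, bravo, alpha, echo, bravo, echo, foxtrot, charlie]
i=0: L=bravo R=bravo -> agree -> bravo
i=1: L=charlie, R=bravo=BASE -> take LEFT -> charlie
i=2: L=alpha R=alpha -> agree -> alpha
i=3: L=foxtrot=BASE, R=echo -> take RIGHT -> echo
i=4: L=bravo R=bravo -> agree -> bravo
i=5: L=echo R=echo -> agree -> echo
i=6: L=charlie=BASE, R=foxtrot -> take RIGHT -> foxtrot
i=7: L=echo, R=charlie=BASE -> take LEFT -> echo
Conflict count: 0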